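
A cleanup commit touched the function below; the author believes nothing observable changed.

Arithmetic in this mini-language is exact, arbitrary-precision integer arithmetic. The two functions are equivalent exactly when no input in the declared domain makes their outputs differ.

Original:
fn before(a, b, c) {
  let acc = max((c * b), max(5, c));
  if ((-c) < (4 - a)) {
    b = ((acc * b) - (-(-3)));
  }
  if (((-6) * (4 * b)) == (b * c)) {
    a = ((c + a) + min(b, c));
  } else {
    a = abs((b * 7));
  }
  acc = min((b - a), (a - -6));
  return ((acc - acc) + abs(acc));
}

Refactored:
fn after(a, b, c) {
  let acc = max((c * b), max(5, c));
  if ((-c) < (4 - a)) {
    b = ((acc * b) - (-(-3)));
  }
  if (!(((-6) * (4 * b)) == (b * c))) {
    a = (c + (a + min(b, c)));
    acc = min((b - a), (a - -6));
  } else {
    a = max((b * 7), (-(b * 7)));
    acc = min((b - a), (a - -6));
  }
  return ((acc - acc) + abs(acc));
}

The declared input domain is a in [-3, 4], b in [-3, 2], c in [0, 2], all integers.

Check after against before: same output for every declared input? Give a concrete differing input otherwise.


Take a=-3, b=-3, c=0.
before: acc = 5; ((-c) < (4 - a)) -> true; b = -18; (((-6) * (4 * b)) == (b * c)) -> false; a = 126; acc = -144; return 144
after: acc = 5; ((-c) < (4 - a)) -> true; b = -18; (!(((-6) * (4 * b)) == (b * c))) -> true; a = -21; acc = -15; return 15
144 != 15, so the rewrite changes behavior.
verdict: not equivalent; witness: a=-3, b=-3, c=0


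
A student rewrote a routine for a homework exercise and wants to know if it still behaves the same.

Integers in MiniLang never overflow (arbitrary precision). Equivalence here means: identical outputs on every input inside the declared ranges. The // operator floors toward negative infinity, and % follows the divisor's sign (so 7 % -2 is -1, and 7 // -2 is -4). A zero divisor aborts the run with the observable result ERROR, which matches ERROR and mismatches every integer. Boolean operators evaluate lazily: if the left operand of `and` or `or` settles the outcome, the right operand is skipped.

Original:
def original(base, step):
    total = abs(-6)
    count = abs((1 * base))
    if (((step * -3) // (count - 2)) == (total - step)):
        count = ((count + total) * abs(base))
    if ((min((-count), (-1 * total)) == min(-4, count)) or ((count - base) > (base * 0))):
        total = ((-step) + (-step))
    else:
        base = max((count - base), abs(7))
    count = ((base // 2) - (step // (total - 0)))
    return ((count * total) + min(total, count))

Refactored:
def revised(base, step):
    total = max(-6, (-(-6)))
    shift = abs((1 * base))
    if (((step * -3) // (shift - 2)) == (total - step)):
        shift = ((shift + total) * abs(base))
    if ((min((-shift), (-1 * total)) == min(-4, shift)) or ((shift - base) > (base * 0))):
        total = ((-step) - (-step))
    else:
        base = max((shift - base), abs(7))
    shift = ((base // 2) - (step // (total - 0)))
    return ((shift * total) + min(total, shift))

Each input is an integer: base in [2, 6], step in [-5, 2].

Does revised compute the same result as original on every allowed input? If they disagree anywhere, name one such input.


Input base=3, step=-3: 14 from original versus ERROR from revised.
verdict: not equivalent; witness: base=3, step=-3


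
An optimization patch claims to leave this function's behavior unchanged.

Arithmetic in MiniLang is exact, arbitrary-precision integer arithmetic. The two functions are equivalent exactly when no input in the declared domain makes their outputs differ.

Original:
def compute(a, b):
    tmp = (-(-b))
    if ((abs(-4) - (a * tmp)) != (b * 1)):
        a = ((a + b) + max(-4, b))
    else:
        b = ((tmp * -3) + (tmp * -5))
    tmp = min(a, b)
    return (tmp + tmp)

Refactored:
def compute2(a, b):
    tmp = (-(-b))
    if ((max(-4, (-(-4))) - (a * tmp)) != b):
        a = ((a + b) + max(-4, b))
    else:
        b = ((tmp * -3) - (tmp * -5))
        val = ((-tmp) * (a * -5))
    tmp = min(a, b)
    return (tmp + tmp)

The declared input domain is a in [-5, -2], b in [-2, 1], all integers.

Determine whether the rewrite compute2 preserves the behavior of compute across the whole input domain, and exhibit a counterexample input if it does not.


Not equivalent: a=-3, b=-2 separates them (-6 vs -8).
compute: tmp := -2 | ((abs(-4) - (a * tmp)) != (b * 1)): false | b := 16 | tmp := -3 | result -6
compute2: tmp := -2 | ((max(-4, (-(-4))) - (a * tmp)) != b): false | b := -4 | val := 30 | tmp := -4 | result -8
verdict: not equivalent; witness: a=-3, b=-2


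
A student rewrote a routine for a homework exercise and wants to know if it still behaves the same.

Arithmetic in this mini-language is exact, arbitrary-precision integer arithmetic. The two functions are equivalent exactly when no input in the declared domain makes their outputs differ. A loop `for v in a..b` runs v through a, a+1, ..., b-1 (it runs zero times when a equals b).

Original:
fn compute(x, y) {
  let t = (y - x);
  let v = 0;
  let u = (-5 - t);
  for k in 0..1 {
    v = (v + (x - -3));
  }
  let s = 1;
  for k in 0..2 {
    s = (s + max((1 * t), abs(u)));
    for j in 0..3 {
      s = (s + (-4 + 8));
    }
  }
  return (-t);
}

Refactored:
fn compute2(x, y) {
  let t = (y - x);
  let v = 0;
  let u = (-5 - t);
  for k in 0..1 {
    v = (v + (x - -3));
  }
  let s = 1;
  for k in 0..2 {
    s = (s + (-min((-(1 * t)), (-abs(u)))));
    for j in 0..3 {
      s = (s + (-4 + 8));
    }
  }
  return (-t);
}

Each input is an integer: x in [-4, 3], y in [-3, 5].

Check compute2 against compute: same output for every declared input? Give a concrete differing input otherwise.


Changes here: min/max/abs usage differs; the full 72-point sweep finds no disagreement.
verdict: equivalent


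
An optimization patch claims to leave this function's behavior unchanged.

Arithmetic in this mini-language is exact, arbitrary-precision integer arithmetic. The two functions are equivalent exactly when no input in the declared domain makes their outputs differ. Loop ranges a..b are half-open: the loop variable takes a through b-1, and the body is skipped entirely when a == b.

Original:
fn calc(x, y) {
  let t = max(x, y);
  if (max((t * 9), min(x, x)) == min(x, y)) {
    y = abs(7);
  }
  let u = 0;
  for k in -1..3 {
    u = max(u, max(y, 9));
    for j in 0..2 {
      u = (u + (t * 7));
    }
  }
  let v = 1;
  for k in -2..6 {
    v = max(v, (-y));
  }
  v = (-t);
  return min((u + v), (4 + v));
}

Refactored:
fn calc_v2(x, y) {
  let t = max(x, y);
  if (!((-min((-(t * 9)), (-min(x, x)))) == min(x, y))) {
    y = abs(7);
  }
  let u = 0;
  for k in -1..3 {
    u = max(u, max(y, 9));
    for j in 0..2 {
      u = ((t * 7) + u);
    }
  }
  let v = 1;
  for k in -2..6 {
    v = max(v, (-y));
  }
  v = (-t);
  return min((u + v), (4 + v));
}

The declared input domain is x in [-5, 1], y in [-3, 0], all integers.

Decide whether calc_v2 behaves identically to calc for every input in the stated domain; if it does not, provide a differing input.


The suspicious-looking change has no observable effect anywhere in the declared ranges; all 28 inputs agree.
verdict: equivalent


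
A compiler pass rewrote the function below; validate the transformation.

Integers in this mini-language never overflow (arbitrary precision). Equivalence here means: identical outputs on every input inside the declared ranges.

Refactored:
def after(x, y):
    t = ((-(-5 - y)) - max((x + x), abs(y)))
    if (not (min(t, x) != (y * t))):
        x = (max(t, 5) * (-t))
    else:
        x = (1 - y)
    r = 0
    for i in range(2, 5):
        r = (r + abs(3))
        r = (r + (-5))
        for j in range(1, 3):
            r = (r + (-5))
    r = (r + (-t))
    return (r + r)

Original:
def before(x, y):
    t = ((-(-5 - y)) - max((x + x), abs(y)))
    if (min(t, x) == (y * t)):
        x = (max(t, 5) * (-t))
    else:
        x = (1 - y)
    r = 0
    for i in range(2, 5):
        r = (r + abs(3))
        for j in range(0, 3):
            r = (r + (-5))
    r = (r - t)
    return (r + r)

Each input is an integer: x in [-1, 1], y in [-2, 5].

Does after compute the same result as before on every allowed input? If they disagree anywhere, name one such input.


Side by side, the visible changes include: statement counts differ; and constant usage differs; and comparison usage differs; and boolean connective usage differs; and arithmetic usage differs; and loop structure differs.
One worked example (x=-1, y=0) — before: t becomes 5; next (min(t, x) == (y * t)) evaluates to false; next x becomes 1; next r becomes 0; next at i=2:; next r becomes 3; next at j=0:; next r becomes -2; next at j=1:; next r becomes -7; next at j=2:; next r becomes -12; next at i=3:; next r becomes -9; next at j=0:; next r becomes -14; next at j=1:; next r becomes -19; next at j=2:; next r becomes -24; next at i=4:; next r becomes -21; next at j=0:; next r becomes -26; next at j=1:; next r becomes -31; next at j=2:; next r becomes -36; next r becomes -41; next final value -82; after: t becomes 5; next (not (min(t, x) != (y * t))) evaluates to false; next x becomes 1; next r becomes 0; next at i=2:; next r becomes 3; next r becomes -2; next at j=1:; next r becomes -7; next at j=2:; next r becomes -12; next at i=3:; next r becomes -9; next r becomes -14; next at j=1:; next r becomes -19; next at j=2:; next r becomes -24; next at i=4:; next r becomes -21; next r becomes -26; next at j=1:; next r becomes -31; next at j=2:; next r becomes -36; next r becomes -41; next final value -82; agreement on -82.
An exhaustive pass over the 24 declared inputs shows identical outputs.
verdict: equivalent


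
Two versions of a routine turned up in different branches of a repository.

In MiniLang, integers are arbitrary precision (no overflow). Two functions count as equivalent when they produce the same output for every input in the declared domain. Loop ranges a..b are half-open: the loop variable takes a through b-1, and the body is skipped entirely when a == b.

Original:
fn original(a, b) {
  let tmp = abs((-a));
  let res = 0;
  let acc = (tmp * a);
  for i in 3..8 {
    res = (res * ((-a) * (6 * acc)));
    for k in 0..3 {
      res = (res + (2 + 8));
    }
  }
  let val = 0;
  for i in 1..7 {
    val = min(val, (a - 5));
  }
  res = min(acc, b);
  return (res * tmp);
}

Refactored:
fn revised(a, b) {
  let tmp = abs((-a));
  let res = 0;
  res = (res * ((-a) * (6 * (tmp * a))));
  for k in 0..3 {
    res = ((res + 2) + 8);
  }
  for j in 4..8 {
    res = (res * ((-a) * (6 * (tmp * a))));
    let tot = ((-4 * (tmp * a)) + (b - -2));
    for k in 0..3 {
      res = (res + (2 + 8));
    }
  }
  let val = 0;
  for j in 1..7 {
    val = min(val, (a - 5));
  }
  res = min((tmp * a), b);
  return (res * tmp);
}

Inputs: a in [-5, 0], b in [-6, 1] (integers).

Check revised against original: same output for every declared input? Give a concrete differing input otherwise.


Differences: loop structure differs, and local variable names differ, and arithmetic usage differs, and constant usage differs, and statement counts differ — yet all 48 inputs agree.
verdict: equivalent


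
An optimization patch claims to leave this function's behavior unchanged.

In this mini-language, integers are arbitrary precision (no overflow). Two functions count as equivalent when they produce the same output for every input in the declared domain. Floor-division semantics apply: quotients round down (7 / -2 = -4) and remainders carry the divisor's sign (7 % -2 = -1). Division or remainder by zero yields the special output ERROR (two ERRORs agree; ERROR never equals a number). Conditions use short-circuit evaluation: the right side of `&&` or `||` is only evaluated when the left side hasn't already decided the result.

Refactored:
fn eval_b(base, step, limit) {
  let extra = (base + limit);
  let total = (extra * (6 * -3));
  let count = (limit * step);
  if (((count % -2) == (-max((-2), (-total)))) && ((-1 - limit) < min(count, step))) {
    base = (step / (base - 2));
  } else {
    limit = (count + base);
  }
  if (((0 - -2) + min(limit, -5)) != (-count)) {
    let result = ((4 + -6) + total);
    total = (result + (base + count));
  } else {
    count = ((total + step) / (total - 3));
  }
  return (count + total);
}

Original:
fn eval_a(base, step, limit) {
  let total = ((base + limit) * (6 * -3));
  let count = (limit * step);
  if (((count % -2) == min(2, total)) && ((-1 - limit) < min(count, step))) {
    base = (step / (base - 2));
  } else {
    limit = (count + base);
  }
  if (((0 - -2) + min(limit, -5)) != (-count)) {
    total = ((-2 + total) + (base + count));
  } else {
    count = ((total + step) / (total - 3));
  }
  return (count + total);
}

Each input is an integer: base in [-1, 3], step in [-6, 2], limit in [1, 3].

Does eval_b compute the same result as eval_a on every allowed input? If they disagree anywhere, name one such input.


Equivalent — the differences include constant usage differs; also statement counts differ; also min/max/abs usage differs; also arithmetic usage differs; also local variable names differ, yet no declared input distinguishes the two.
Tracing base=3, step=-1, limit=2: eval_a: total := -90 | count := -2 | (((count % -2) == min(2, total)) && ((-1 - limit) < min(count, step))): false | limit := 1 | (((0 - -2) + min(limit, -5)) != (-count)): true | total := -91 | result -93 | eval_b: extra := 5 | total := -90 | count := -2 | (((count % -2) == (-max((-2), (-total)))) && ((-1 - limit) < min(count, step))): false | limit := 1 | (((0 - -2) + min(limit, -5)) != (-count)): true | result := -92 | total := -91 | result -93 — matching result -93.
Sweeping the whole domain (135 inputs) finds no disagreement.
verdict: equivalent


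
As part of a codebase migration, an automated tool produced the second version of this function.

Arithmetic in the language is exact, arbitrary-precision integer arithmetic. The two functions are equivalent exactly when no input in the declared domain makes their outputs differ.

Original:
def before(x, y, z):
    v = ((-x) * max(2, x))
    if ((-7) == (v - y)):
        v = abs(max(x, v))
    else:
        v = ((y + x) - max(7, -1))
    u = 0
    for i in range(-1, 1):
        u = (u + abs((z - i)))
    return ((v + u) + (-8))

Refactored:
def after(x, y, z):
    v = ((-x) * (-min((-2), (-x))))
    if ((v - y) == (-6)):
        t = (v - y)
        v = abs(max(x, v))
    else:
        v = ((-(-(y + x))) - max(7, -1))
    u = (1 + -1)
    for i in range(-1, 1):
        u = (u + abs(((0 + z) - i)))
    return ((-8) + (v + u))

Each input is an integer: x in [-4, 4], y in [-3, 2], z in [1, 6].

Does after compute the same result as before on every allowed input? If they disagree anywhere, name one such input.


There is a counterexample at x=2, y=2, z=1: -8 on one side, -3 on the other.
before: v becomes -4; next ((-7) == (v - y)) evaluates to false; next v becomes -3; next u becomes 0; next at i=-1:; next u becomes 2; next at i=0:; next u becomes 3; next final value -8
after: v becomes -4; next ((v - y) == (-6)) evaluates to true; next t becomes -6; next v becomes 2; next u becomes 0; next at i=-1:; next u becomes 2; next at i=0:; next u becomes 3; next final value -3
verdict: not equivalent; witness: x=2, y=2, z=1


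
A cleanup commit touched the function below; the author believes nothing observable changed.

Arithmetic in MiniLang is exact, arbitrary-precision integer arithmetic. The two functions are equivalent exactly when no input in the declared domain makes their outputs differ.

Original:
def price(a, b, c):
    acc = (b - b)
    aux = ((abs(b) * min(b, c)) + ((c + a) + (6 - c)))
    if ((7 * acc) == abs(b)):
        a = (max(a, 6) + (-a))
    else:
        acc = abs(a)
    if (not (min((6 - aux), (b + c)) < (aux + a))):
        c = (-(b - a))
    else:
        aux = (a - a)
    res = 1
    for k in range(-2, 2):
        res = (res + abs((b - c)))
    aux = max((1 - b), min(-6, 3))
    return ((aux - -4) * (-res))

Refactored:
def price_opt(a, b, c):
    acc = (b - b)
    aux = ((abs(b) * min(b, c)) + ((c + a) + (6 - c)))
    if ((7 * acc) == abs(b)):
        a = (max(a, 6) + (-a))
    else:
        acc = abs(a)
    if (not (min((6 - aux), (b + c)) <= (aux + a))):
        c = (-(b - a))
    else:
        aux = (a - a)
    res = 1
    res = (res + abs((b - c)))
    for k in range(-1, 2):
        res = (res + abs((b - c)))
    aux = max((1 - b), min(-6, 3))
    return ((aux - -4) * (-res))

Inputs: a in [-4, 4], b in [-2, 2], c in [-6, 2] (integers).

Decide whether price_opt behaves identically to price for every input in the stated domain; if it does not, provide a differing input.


There is a counterexample at a=-3, b=-2, c=-2: -35 on one side, -7 on the other.
price: acc := 0 | aux := -1 | ((7 * acc) == abs(b)): false | acc := 3 | (not (min((6 - aux), (b + c)) < (aux + a))): true | c := -1 | res := 1 | iter k=-2: | res := 2 | iter k=-1: | res := 3 | iter k=0: | res := 4 | iter k=1: | res := 5 | aux := 3 | result -35
price_opt: acc := 0 | aux := -1 | ((7 * acc) == abs(b)): false | acc := 3 | (not (min((6 - aux), (b + c)) <= (aux + a))): false | aux := 0 | res := 1 | res := 1 | iter k=-1: | res := 1 | iter k=0: | res := 1 | iter k=1: | res := 1 | aux := 3 | result -7
verdict: not equivalent; witness: a=-3, b=-2, c=-2


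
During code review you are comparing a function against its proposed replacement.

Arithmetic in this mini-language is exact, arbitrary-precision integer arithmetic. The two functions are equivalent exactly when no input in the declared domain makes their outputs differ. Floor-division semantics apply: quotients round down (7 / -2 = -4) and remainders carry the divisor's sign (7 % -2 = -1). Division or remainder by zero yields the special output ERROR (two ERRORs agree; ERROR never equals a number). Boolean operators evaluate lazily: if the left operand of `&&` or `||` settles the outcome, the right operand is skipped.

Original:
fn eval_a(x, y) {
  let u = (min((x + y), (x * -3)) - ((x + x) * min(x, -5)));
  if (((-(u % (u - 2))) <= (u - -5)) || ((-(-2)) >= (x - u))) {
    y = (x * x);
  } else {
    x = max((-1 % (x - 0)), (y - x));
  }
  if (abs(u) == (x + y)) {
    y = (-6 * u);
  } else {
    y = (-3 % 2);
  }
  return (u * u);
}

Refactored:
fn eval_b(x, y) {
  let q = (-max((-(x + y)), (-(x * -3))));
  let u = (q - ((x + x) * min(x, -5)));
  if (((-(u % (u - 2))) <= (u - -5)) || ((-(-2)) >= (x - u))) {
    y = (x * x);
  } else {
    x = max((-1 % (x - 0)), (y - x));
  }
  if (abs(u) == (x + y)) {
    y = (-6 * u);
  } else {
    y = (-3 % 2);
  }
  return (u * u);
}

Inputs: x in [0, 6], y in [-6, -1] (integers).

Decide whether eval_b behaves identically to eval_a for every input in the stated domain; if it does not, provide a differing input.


Changes here: statement counts differ, and local variable names differ, and min/max/abs usage differs; the full 42-point sweep finds no disagreement.
verdict: equivalent


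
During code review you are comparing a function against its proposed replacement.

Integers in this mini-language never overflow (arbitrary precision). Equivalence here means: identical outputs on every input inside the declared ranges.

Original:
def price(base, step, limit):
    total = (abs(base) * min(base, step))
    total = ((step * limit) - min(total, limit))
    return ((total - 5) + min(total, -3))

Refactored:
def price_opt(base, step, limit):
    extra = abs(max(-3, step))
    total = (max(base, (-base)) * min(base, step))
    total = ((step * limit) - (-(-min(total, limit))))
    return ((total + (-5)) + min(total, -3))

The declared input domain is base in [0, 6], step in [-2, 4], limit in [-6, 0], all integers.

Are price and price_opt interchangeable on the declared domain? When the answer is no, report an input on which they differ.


A substantive addition is an assignment to `extra` whose value nothing reads; no result depends on it.
As a probe, take base=3, step=2, limit=-6: price runs total becomes 6; next total becomes -6; next final value -17; price_opt runs extra becomes 2; next total becomes 6; next total becomes -6; next final value -17; both end at -17.
Every one of the 343 inputs gives matching results.
verdict: equivalent


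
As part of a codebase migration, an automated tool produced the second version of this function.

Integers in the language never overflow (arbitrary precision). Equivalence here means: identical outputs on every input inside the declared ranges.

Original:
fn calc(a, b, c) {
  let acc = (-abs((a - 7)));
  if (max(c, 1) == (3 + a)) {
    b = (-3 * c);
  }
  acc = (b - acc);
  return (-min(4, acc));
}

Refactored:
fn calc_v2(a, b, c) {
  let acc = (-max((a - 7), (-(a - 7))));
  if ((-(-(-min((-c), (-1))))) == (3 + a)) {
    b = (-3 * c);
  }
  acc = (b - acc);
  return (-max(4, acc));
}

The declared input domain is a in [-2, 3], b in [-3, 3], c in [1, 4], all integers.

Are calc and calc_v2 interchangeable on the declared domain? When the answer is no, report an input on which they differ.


On input a=-2, b=-3, c=1, calc returns -4 while calc_v2 returns -6.
verdict: not equivalent; witness: a=-2, b=-3, c=1


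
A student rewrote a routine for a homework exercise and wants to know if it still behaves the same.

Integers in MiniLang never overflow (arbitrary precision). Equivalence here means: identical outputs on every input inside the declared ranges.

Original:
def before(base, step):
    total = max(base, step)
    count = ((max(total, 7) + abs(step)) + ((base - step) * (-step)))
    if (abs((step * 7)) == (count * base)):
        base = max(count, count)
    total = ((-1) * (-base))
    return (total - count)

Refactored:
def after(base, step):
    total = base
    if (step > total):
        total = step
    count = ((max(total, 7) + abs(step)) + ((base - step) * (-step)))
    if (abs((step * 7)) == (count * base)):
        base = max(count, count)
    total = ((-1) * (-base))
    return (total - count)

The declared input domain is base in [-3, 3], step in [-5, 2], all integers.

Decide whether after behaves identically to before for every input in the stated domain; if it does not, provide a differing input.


Equivalent — the differences include min/max/abs usage differs; also statement counts differ; also comparison usage differs; also branching structure differs, yet no declared input distinguishes the two.
As a probe, take base=-3, step=-4: before runs total := -3 | count := 15 | (abs((step * 7)) == (count * base)): false | total := -3 | result -18; after runs total := -3 | (step > total): false | count := 15 | (abs((step * 7)) == (count * base)): false | total := -3 | result -18; both end at -18.
Every one of the 56 inputs gives matching results.
verdict: equivalent


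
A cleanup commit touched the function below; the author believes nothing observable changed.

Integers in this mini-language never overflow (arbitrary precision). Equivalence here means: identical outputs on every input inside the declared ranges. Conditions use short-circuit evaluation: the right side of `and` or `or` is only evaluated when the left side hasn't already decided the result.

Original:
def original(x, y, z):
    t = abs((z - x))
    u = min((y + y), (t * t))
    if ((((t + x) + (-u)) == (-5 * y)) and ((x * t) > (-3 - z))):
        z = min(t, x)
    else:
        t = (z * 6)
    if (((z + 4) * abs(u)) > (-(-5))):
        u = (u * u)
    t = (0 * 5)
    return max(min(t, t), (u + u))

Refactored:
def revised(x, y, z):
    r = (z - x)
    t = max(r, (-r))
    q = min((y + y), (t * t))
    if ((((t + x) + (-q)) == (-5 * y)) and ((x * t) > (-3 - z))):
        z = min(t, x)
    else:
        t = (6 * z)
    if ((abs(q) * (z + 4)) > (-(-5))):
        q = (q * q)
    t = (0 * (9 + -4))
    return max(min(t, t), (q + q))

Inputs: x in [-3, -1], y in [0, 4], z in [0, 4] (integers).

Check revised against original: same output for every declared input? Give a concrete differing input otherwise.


Changes here: min/max/abs usage differs, local variable names differ, constant usage differs, arithmetic usage differs, statement counts differ; the full 75-point sweep finds no disagreement.
verdict: equivalent


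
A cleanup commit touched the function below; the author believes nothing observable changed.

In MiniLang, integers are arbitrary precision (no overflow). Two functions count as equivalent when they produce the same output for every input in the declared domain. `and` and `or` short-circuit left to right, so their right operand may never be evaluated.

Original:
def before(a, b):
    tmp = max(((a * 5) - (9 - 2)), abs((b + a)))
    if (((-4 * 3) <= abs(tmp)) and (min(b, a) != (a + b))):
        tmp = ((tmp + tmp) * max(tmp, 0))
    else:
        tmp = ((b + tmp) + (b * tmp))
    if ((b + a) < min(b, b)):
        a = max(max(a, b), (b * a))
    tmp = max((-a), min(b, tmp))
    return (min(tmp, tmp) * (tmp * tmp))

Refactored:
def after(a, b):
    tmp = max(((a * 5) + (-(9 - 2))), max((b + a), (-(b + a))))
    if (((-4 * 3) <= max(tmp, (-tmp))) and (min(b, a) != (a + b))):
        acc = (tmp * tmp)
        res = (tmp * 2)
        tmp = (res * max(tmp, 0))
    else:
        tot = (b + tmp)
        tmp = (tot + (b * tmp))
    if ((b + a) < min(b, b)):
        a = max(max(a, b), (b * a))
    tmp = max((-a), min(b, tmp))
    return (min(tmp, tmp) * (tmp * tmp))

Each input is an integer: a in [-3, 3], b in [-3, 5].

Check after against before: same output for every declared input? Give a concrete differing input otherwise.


The two versions differ — the changes include statement counts differ; and local variable names differ; and constant usage differs; and min/max/abs usage differs; and arithmetic usage differs.
One worked example (a=0, b=-3) — before: tmp := 3 | (((-4 * 3) <= abs(tmp)) and (min(b, a) != (a + b))): false | tmp := -9 | ((b + a) < min(b, b)): false | tmp := 0 | result 0; after: tmp := 3 | (((-4 * 3) <= max(tmp, (-tmp))) and (min(b, a) != (a + b))): false | tot := 0 | tmp := -9 | ((b + a) < min(b, b)): false | tmp := 0 | result 0; agreement on 0.
Across all 63 domain points the two functions coincide.
verdict: equivalent


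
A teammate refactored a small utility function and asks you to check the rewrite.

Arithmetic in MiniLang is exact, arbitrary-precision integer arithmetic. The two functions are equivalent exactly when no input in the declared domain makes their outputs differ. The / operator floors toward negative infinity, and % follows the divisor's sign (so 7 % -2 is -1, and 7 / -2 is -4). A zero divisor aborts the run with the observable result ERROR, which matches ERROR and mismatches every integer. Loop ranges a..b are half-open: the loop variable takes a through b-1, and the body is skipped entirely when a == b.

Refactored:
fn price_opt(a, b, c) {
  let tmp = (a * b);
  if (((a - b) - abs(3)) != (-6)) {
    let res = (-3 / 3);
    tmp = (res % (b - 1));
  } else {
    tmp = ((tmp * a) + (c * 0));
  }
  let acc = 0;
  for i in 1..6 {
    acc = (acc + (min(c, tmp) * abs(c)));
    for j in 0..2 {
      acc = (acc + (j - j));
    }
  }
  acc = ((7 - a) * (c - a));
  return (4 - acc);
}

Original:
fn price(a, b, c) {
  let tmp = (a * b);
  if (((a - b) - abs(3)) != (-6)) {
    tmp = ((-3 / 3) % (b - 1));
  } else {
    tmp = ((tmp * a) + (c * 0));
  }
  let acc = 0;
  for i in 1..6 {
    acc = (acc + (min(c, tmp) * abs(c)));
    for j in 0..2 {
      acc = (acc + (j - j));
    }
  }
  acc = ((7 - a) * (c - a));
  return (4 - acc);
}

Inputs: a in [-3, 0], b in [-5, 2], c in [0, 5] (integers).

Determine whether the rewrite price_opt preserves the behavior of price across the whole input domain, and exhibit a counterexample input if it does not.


Equivalent — the differences include local variable names differ; also statement counts differ, yet no declared input distinguishes the two.
As a probe, take a=-1, b=-5, c=3: price runs tmp := 5 | (((a - b) - abs(3)) != (-6)): true | tmp := -1 | acc := 0 | iter i=1: | acc := -3 | iter j=0: | acc := -3 | iter j=1: | acc := -3 | iter i=2: | acc := -6 | iter j=0: | acc := -6 | iter j=1: | acc := -6 | iter i=3: | acc := -9 | iter j=0: | acc := -9 | iter j=1: | acc := -9 | iter i=4: | acc := -12 | iter j=0: | acc := -12 | iter j=1: | acc := -12 | iter i=5: | acc := -15 | iter j=0: | acc := -15 | iter j=1: | acc := -15 | acc := 32 | result -28; price_opt runs tmp := 5 | (((a - b) - abs(3)) != (-6)): true | res := -1 | tmp := -1 | acc := 0 | iter i=1: | acc := -3 | iter j=0: | acc := -3 | iter j=1: | acc := -3 | iter i=2: | acc := -6 | iter j=0: | acc := -6 | iter j=1: | acc := -6 | iter i=3: | acc := -9 | iter j=0: | acc := -9 | iter j=1: | acc := -9 | iter i=4: | acc := -12 | iter j=0: | acc := -12 | iter j=1: | acc := -12 | iter i=5: | acc := -15 | iter j=0: | acc := -15 | iter j=1: | acc := -15 | acc := 32 | result -28; both end at -28.
Across all 192 domain points the two functions coincide.
verdict: equivalent


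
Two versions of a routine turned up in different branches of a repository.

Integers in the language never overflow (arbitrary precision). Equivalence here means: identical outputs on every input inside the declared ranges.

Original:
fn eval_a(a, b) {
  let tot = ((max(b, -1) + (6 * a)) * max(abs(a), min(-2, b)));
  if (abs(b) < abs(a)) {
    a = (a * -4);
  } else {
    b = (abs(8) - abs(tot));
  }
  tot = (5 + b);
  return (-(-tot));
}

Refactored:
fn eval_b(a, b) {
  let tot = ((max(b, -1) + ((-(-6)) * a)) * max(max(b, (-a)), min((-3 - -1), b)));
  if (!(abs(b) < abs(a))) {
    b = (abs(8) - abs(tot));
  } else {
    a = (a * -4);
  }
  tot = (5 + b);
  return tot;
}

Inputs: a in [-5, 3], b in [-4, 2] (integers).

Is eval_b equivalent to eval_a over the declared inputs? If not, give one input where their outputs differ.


Evaluate both at a=-1, b=2.
eval_a: tot = -4; (abs(b) < abs(a)) -> false; b = 4; tot = 9; return 9
eval_b: tot = -8; (!(abs(b) < abs(a))) -> true; b = 0; tot = 5; return 5
9 != 5, so the rewrite changes behavior.
verdict: not equivalent; witness: a=-1, b=2


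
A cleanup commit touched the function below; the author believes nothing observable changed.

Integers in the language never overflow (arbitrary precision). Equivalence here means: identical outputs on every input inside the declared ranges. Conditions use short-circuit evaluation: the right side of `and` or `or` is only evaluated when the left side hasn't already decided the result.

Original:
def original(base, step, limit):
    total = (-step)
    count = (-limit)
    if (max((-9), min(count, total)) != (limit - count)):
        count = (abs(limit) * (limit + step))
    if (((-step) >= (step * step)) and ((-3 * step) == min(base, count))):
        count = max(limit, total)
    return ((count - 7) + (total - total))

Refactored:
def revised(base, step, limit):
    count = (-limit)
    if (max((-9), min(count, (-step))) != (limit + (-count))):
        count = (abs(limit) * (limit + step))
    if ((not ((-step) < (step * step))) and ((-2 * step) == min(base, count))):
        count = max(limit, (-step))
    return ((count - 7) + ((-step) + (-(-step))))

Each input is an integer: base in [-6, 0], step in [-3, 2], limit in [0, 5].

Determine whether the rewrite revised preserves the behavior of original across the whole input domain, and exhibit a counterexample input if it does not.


The suspicious edit (`-3` became `-2`) never changes the result for any input inside the declared domain.
One worked example (base=-1, step=0, limit=5) — original: total = 0; count = -5; (max((-9), min(count, total)) != (limit - count)) -> true; count = 25; (((-step) >= (step * step)) and ((-3 * step) == min(base, count))) -> false; return 18; revised: count = -5; (max((-9), min(count, (-step))) != (limit + (-count))) -> true; count = 25; ((not ((-step) < (step * step))) and ((-2 * step) == min(base, count))) -> false; return 18; agreement on 18.
Checked all 252 inputs in the declared domain: the outputs agree on every one.
verdict: equivalent


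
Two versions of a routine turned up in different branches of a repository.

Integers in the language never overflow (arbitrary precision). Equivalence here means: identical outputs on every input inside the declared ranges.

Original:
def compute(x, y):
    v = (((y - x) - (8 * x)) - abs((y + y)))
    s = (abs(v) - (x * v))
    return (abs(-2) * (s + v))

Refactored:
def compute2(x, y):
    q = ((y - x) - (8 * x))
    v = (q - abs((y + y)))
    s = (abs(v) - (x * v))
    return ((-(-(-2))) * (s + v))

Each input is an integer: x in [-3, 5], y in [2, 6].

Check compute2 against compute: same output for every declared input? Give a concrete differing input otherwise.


These are not equivalent — on x=-3, y=2 the outputs split (250 vs -250).
compute: v = 25; s = 100; return 250
compute2: q = 29; v = 25; s = 100; return -250
verdict: not equivalent; witness: x=-3, y=2


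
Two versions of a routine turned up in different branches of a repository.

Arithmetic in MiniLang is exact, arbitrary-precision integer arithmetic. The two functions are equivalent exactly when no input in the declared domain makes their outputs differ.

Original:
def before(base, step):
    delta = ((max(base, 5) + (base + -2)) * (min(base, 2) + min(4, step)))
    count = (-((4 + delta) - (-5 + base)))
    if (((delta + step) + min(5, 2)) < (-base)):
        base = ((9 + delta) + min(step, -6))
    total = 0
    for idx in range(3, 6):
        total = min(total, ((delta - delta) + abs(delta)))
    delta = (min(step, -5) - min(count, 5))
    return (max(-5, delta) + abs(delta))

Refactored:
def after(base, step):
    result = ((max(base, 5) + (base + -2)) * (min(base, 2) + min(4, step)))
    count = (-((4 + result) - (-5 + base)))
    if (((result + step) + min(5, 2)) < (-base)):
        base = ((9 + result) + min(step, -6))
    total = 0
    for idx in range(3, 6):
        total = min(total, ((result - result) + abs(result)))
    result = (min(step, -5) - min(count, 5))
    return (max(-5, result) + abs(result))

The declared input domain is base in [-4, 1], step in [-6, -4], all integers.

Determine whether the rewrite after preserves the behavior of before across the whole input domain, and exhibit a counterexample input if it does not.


Behavior is preserved: although local variable names differ, the outputs never diverge.
One worked example (base=0, step=-6) — before: delta = -18; count = 9; (((delta + step) + min(5, 2)) < (-base)) -> true; base = -15; total = 0; [idx=3]; total = 0; [idx=4]; total = 0; [idx=5]; total = 0; delta = -11; return 6; after: result = -18; count = 9; (((result + step) + min(5, 2)) < (-base)) -> true; base = -15; total = 0; [idx=3]; total = 0; [idx=4]; total = 0; [idx=5]; total = 0; result = -11; return 6; agreement on 6.
Across all 18 domain points the two functions coincide.
verdict: equivalent


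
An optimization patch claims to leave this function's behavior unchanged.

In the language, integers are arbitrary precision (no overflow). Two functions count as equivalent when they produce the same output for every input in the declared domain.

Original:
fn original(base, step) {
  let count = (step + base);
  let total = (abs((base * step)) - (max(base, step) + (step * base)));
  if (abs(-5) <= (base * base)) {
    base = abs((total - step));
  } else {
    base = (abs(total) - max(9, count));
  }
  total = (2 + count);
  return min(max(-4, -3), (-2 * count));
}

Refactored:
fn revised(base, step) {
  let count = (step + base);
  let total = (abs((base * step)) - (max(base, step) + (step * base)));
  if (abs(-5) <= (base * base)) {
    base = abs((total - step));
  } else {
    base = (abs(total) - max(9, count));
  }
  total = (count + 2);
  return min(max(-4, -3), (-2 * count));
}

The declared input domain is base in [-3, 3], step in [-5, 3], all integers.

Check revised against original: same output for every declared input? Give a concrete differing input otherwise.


Equivalent — the differences include same computation, different form, yet no declared input distinguishes the two.
Tracing base=2, step=-5: original: count = -3; total = 18; (abs(-5) <= (base * base)) -> false; base = 9; total = -1; return -3 | revised: count = -3; total = 18; (abs(-5) <= (base * base)) -> false; base = 9; total = -1; return -3 — matching result -3.
Across all 63 domain points the two functions coincide.
verdict: equivalent


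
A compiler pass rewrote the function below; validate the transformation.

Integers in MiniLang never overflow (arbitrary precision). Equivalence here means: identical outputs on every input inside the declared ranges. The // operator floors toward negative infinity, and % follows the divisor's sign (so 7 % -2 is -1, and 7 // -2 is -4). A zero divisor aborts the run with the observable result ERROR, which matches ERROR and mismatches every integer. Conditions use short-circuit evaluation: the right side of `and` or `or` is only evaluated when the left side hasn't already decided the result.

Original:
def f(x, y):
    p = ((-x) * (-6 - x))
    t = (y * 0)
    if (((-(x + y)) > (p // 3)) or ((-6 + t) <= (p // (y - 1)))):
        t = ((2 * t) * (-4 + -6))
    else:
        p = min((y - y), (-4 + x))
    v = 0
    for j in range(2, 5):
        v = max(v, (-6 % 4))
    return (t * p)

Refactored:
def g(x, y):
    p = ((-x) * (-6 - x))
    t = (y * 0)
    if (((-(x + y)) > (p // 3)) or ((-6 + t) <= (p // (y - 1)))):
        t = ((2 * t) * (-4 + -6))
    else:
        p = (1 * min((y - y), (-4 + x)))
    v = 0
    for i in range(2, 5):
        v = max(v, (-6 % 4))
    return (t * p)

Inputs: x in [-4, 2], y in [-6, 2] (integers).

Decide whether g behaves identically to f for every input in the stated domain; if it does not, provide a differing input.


The two versions differ — the changes include arithmetic usage differs, plus constant usage differs, plus local variable names differ.
As a probe, take x=-3, y=-4: f runs p = -9; t = 0; (((-(x + y)) > (p // 3)) or ((-6 + t) <= (p // (y - 1)))) -> true; t = 0; v = 0; [j=2]; v = 2; [j=3]; v = 2; [j=4]; v = 2; return 0; g runs p = -9; t = 0; (((-(x + y)) > (p // 3)) or ((-6 + t) <= (p // (y - 1)))) -> true; t = 0; v = 0; [i=2]; v = 2; [i=3]; v = 2; [i=4]; v = 2; return 0; both end at 0.
Checked all 63 inputs in the declared domain: the outputs agree on every one.
verdict: equivalent


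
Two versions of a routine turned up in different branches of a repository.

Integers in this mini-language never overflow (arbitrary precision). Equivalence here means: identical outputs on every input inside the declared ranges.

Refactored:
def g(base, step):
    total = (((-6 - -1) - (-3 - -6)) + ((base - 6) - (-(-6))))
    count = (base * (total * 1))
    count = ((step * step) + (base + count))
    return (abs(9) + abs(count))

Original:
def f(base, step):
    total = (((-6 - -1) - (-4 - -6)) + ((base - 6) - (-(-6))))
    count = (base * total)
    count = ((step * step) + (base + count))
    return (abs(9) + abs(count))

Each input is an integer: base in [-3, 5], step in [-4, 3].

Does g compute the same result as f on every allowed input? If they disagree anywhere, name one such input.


Run the pair on base=-3, step=-4.
f: total := -22 | count := 66 | count := 79 | result 88
g: total := -23 | count := 69 | count := 82 | result 91
88 vs 91 — the two versions disagree here.
verdict: not equivalent; witness: base=-3, step=-4


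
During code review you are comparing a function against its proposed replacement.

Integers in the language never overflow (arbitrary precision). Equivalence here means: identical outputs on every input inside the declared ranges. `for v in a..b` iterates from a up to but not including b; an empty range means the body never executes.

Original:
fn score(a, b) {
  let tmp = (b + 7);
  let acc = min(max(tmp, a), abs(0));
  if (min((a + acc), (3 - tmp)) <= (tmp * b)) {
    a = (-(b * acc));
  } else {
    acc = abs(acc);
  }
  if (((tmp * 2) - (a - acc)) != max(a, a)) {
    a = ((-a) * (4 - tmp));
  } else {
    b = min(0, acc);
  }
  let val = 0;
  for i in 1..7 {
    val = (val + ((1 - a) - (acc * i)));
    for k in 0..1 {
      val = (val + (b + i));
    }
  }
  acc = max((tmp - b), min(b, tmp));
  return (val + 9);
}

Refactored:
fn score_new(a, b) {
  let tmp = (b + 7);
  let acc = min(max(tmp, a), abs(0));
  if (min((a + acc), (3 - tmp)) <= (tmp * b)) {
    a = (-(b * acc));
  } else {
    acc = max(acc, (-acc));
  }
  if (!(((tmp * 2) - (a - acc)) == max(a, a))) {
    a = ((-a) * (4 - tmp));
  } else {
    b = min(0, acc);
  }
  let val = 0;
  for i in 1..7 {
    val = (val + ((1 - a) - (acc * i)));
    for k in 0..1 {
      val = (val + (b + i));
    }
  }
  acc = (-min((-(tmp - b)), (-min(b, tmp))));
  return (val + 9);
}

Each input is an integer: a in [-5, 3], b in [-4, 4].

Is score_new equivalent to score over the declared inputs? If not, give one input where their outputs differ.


The two are interchangeable: min/max/abs usage differs; boolean connective usage differs; comparison usage differs, and every declared input agrees.
As a probe, take a=-2, b=1: score runs tmp becomes 8; next acc becomes 0; next (min((a + acc), (3 - tmp)) <= (tmp * b)) evaluates to true; next a becomes 0; next (((tmp * 2) - (a - acc)) != max(a, a)) evaluates to true; next a becomes 0; next val becomes 0; next at i=1:; next val becomes 1; next at k=0:; next val becomes 3; next at i=2:; next val becomes 4; next at k=0:; next val becomes 7; next at i=3:; next val becomes 8; next at k=0:; next val becomes 12; next at i=4:; next val becomes 13; next at k=0:; next val becomes 18; next at i=5:; next val becomes 19; next at k=0:; next val becomes 25; next at i=6:; next val becomes 26; next at k=0:; next val becomes 33; next acc becomes 7; next final value 42; score_new runs tmp becomes 8; next acc becomes 0; next (min((a + acc), (3 - tmp)) <= (tmp * b)) evaluates to true; next a becomes 0; next (!(((tmp * 2) - (a - acc)) == max(a, a))) evaluates to true; next a becomes 0; next val becomes 0; next at i=1:; next val becomes 1; next at k=0:; next val becomes 3; next at i=2:; next val becomes 4; next at k=0:; next val becomes 7; next at i=3:; next val becomes 8; next at k=0:; next val becomes 12; next at i=4:; next val becomes 13; next at k=0:; next val becomes 18; next at i=5:; next val becomes 19; next at k=0:; next val becomes 25; next at i=6:; next val becomes 26; next at k=0:; next val becomes 33; next acc becomes 7; next final value 42; both end at 42.
Every one of the 81 inputs gives matching results.
verdict: equivalent
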